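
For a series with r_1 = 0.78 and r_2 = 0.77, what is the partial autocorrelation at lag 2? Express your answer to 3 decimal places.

φ_{22} = (r_2 − r_1²) / (1 − r_1²)
r_1² = (0.78)² = 0.6084
Numerator = 0.77 − 0.6084 = 0.1616; denominator = 1 − 0.6084 = 0.3916
φ_{22} = 0.1616 / 0.3916 = 0.413

0.413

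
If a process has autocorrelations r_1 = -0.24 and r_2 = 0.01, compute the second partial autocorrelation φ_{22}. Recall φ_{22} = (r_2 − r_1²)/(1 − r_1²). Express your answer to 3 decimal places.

-0.051

φ_{22} = (r_2 − r_1²) / (1 − r_1²)
r_1² = (-0.24)² = 0.0576
Numerator = 0.01 − 0.0576 = -0.0476; denominator = 1 − 0.0576 = 0.9424
φ_{22} = -0.0476 / 0.9424 = -0.051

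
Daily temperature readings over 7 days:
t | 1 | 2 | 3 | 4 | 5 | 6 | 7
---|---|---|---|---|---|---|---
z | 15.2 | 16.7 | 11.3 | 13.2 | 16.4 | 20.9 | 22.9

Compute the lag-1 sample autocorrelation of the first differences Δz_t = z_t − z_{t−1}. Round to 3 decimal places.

0.068

First differences Δz: 1.5, -5.4, 1.9, 3.2, 4.5, 2.0
Mean of differences = 1.2833
Numerator Σ(Δz_t−Δz̄)(Δz_{t+1}−Δz̄) = 4.0831
Denominator Σ(Δz_t−Δz̄)² = 59.6283
r_1(Δz) = 4.0831 / 59.6283 = 0.068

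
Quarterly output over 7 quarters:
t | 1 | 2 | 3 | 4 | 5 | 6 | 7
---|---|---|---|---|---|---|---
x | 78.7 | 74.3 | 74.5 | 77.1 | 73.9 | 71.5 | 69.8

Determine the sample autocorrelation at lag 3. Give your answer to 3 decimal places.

-0.013

Mean x̄ = (78.7 + 74.3 + 74.5 + 77.1 + 73.9 + 71.5 + 69.8)/7 = 74.2571
Σ(x_t−x̄)(x_{t+3}−x̄) = (12.6304) + (-0.0153) + (-0.6696) + (-12.6710) = -0.7255
Denominator Σ(x_t−x̄)² = 55.4771
r_3 = -0.7255 / 55.4771 = -0.013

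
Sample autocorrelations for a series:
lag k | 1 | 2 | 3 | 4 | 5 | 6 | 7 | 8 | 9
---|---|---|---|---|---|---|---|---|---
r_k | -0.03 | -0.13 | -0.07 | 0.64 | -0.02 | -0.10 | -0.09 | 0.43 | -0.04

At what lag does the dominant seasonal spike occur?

The largest autocorrelation is r_4 = 0.64, with a weaker echo at lag 8 (0.43); the remaining lags stay at or below -0.02.
The dominant spike at lag 4 indicates a seasonal period of 4.

4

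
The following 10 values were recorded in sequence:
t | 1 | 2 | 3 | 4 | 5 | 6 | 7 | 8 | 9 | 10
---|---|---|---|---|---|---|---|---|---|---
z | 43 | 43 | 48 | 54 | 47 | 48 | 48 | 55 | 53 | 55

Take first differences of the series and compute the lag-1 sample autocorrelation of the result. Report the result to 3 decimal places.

First differences Δz: 0, 5, 6, -7, 1, 0, 7, -2, 2
Mean of differences = 1.3333
Numerator Σ(Δz_t−Δz̄)(Δz_{t+1}−Δz̄) = -52.1111
Denominator Σ(Δz_t−Δz̄)² = 152.0000
r_1(Δz) = -52.1111 / 152.0000 = -0.343

-0.343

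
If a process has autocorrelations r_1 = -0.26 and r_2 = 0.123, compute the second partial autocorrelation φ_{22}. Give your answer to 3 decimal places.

0.059

φ_{22} = (r_2 − r_1²) / (1 − r_1²)
r_1² = (-0.26)² = 0.0676
Numerator = 0.123 − 0.0676 = 0.0554; denominator = 1 − 0.0676 = 0.9324
φ_{22} = 0.0554 / 0.9324 = 0.059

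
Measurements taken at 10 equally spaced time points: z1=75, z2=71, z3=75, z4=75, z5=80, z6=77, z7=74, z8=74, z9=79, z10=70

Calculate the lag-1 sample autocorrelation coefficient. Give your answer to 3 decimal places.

Mean z̄ = (75 + 71 + 75 + 75 + 80 + 77 + 74 + 74 + 79 + 70)/10 = 75.0000
Numerator Σ_{t=1}^{9}(z_t−z̄)(z_{t+1}−z̄) = -15.0000
Denominator Σ(z_t−z̄)² = 88.0000
r_1 = -15.0000 / 88.0000 = -0.170

-0.170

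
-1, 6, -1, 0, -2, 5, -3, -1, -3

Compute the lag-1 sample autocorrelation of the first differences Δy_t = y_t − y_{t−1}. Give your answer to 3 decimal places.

First differences Δy: 7, -7, 1, -2, 7, -8, 2, -2
Mean of differences = -0.2500
Numerator Σ(Δy_t−Δȳ)(Δy_{t+1}−Δȳ) = -149.8125
Denominator Σ(Δy_t−Δȳ)² = 223.5000
r_1(Δy) = -149.8125 / 223.5000 = -0.670

-0.670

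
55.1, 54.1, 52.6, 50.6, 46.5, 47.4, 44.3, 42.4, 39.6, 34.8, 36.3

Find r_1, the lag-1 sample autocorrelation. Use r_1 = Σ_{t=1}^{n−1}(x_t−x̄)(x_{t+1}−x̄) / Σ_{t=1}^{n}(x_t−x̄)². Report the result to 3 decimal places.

0.748

Mean x̄ = (55.1 + 54.1 + 52.6 + 50.6 + 46.5 + 47.4 + 44.3 + 42.4 + 39.6 + 34.8 + 36.3)/11 = 45.7909
Numerator Σ_{t=1}^{10}(x_t−x̄)(x_{t+1}−x̄) = 367.2308
Denominator Σ(x_t−x̄)² = 491.2091
r_1 = 367.2308 / 491.2091 = 0.748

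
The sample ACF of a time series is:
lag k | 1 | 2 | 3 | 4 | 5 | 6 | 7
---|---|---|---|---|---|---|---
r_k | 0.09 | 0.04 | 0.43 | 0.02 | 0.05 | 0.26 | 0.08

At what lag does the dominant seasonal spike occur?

3

The largest autocorrelation is r_3 = 0.43, with a weaker echo at lag 6 (0.26); the remaining lags stay at or below 0.09.
The dominant spike at lag 3 indicates a seasonal period of 3.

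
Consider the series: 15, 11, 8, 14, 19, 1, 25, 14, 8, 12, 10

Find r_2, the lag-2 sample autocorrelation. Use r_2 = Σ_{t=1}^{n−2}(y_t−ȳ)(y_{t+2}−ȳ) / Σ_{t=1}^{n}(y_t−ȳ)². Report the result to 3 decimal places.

-0.107

Mean ȳ = (15 + 11 + 8 + 14 + 19 + 1 + 25 + 14 + 8 + 12 + 10)/11 = 12.4545
Numerator Σ_{t=1}^{9}(y_t−ȳ)(y_{t+2}−ȳ) = -41.6860
Denominator Σ(y_t−ȳ)² = 390.7273
r_2 = -41.6860 / 390.7273 = -0.107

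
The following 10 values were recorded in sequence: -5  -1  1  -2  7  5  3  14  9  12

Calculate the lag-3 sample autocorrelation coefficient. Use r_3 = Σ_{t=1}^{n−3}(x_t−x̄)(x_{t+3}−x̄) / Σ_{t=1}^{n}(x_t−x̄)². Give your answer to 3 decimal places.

0.199

Mean x̄ = (-5 − 1 + 1 − 2 + 7 + 5 + 3 + 14 + 9 + 12)/10 = 4.3000
Σ(x_t−x̄)(x_{t+3}−x̄) = (58.5900) + (-14.3100) + (-2.3100) + (8.1900) + (26.1900) + (3.2900) + (-10.0100) = 69.6300
Denominator Σ(x_t−x̄)² = 350.1000
r_3 = 69.6300 / 350.1000 = 0.199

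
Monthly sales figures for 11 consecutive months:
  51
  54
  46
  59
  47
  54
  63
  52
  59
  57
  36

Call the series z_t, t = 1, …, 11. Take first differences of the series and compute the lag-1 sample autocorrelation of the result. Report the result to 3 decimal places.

First differences Δz: 3, -8, 13, -12, 7, 9, -11, 7, -2, -21
Mean of differences = -1.5000
Numerator Σ(Δz_t−Δz̄)(Δz_{t+1}−Δz̄) = -450.7500
Denominator Σ(Δz_t−Δz̄)² = 1108.5000
r_1(Δz) = -450.7500 / 1108.5000 = -0.407

-0.407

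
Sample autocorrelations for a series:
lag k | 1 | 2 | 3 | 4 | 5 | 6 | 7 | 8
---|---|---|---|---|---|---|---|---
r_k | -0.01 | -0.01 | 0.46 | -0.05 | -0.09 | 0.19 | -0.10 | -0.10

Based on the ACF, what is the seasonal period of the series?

3

The largest autocorrelation is r_3 = 0.46, with a weaker echo at lag 6 (0.19); the remaining lags stay at or below -0.01.
The dominant spike at lag 3 indicates a seasonal period of 3.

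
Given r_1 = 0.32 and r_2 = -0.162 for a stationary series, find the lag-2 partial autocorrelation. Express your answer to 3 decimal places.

φ_{22} = (r_2 − r_1²) / (1 − r_1²)
r_1² = (0.32)² = 0.1024
Numerator = -0.162 − 0.1024 = -0.2644; denominator = 1 − 0.1024 = 0.8976
φ_{22} = -0.2644 / 0.8976 = -0.295

-0.295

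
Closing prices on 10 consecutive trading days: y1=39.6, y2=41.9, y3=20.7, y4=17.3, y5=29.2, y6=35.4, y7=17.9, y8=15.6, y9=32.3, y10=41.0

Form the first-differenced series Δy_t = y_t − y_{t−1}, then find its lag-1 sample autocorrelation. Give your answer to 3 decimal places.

First differences Δy: 2.3, -21.2, -3.4, 11.9, 6.2, -17.5, -2.3, 16.7, 8.7
Mean of differences = 0.1556
Numerator Σ(Δy_t−Δȳ)(Δy_{t+1}−Δȳ) = 96.7391
Denominator Σ(Δy_t−Δȳ)² = 1312.2422
r_1(Δy) = 96.7391 / 1312.2422 = 0.074

0.074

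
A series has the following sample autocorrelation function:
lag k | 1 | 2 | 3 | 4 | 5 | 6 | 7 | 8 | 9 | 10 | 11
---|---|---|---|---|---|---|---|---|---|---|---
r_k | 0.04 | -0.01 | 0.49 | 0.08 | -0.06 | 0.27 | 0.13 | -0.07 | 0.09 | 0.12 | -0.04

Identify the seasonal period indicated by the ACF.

3

The largest autocorrelation is r_3 = 0.49, with a weaker echo at lag 6 (0.27); the remaining lags stay at or below 0.13.
The dominant spike at lag 3 indicates a seasonal period of 3.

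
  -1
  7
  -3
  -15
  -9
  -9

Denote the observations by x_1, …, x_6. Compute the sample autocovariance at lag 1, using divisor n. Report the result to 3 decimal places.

Mean x̄ = (-1 + 7 − 3 − 15 − 9 − 9)/6 = -5.0000
Deviations: 4.0000, 12.0000, 2.0000, -10.0000, -4.0000, -4.0000
Σ_{t=1}^{5}(x_t−x̄)(x_{t+1}−x̄) = 108.0000
γ_1 = 108.0000 / 6 = 18.000

18.000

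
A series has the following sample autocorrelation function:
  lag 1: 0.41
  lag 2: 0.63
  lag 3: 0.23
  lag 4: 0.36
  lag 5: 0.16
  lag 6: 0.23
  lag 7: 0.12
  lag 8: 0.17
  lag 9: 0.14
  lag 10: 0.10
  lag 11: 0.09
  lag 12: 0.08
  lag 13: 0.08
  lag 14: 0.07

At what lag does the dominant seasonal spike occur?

The largest autocorrelation is r_2 = 0.63; the remaining lags stay at or below 0.41.
The dominant spike at lag 2 indicates a seasonal period of 2.

2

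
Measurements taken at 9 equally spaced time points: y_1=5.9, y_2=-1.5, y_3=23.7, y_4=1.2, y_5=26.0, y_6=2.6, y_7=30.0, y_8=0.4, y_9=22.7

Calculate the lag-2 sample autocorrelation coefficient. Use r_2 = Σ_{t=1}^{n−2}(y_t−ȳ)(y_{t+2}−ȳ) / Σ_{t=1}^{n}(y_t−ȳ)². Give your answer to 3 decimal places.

0.666

Mean ȳ = (5.9 − 1.5 + 23.7 + 1.2 + 26.0 + 2.6 + 30.0 + 0.4 + 22.7)/9 = 12.3333
Σ(y_t−ȳ)(y_{t+2}−ȳ) = (-73.1256) + (154.0111) + (155.3444) + (108.3644) + (241.4444) + (116.1511) + (183.1444) = 885.3344
Denominator Σ(y_t−ȳ)² = 1329.4000
r_2 = 885.3344 / 1329.4000 = 0.666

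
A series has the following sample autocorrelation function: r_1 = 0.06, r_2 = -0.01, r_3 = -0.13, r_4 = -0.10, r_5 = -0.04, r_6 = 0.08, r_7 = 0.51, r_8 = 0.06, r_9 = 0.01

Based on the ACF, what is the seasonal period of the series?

7

The largest autocorrelation is r_7 = 0.51; the remaining lags stay at or below 0.08.
The dominant spike at lag 7 indicates a seasonal period of 7.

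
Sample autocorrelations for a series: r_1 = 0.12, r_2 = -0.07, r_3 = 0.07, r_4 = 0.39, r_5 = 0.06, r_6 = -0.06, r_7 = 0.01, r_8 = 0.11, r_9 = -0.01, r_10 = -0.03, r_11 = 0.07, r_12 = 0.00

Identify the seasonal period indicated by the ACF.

4

The largest autocorrelation is r_4 = 0.39; the remaining lags stay at or below 0.12.
The dominant spike at lag 4 indicates a seasonal period of 4.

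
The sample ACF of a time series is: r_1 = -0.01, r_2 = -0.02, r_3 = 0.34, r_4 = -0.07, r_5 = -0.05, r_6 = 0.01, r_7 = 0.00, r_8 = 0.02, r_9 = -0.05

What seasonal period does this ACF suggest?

3

The largest autocorrelation is r_3 = 0.34; the remaining lags stay at or below 0.02.
The dominant spike at lag 3 indicates a seasonal period of 3.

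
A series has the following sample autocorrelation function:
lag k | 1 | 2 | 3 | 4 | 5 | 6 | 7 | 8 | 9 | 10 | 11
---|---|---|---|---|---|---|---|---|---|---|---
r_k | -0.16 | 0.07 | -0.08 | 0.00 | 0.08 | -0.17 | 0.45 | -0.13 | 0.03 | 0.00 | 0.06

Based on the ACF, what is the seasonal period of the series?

7

The largest autocorrelation is r_7 = 0.45; the remaining lags stay at or below 0.08.
The dominant spike at lag 7 indicates a seasonal period of 7.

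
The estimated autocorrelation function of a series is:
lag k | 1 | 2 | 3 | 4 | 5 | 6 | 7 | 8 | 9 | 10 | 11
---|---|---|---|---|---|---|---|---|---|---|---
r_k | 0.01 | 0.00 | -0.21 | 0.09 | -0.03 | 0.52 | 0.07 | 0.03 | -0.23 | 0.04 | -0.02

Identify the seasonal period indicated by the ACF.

The largest autocorrelation is r_6 = 0.52; the remaining lags stay at or below 0.09.
The dominant spike at lag 6 indicates a seasonal period of 6.

6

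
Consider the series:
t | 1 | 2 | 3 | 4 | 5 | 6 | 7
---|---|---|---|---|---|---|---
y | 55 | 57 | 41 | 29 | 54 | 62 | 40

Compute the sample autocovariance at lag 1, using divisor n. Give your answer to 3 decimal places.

-1.420

Mean ȳ = (55 + 57 + 41 + 29 + 54 + 62 + 40)/7 = 48.2857
Σ_{t=1}^{6}(y_t−ȳ)(y_{t+1}−ȳ) = -9.9388
γ_1 = -9.9388 / 7 = -1.420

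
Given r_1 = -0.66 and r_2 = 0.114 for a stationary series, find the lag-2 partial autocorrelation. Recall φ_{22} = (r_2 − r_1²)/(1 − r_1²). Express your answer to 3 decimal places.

φ_{22} = (r_2 − r_1²) / (1 − r_1²)
r_1² = (-0.66)² = 0.4356
Numerator = 0.114 − 0.4356 = -0.3216; denominator = 1 − 0.4356 = 0.5644
φ_{22} = -0.3216 / 0.5644 = -0.570

-0.570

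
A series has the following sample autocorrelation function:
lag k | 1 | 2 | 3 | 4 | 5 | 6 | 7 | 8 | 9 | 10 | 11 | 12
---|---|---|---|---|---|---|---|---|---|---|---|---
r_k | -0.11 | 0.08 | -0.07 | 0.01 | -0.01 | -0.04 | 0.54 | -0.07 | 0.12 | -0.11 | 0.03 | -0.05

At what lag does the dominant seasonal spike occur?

7

The largest autocorrelation is r_7 = 0.54; the remaining lags stay at or below 0.12.
The dominant spike at lag 7 indicates a seasonal period of 7.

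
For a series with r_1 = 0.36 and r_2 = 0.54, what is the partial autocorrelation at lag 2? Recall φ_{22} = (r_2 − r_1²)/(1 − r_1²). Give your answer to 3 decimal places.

φ_{22} = (r_2 − r_1²) / (1 − r_1²)
r_1² = (0.36)² = 0.1296
Numerator = 0.54 − 0.1296 = 0.4104; denominator = 1 − 0.1296 = 0.8704
φ_{22} = 0.4104 / 0.8704 = 0.472

0.472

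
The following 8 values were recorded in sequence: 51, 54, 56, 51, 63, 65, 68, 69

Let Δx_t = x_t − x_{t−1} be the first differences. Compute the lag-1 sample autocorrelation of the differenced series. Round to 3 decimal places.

First differences Δx: 3, 2, -5, 12, 2, 3, 1
Mean of differences = 2.5714
Numerator Σ(Δx_t−Δx̄)(Δx_{t+1}−Δx̄) = -73.6122
Denominator Σ(Δx_t−Δx̄)² = 149.7143
r_1(Δx) = -73.6122 / 149.7143 = -0.492

-0.492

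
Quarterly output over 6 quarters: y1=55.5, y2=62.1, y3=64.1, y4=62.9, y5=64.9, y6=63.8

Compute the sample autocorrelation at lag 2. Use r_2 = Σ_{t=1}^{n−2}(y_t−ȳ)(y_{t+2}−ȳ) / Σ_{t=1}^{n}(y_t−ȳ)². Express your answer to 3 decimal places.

-0.112

Mean ȳ = (55.5 + 62.1 + 64.1 + 62.9 + 64.9 + 63.8)/6 = 62.2167
Σ(y_t−ȳ)(y_{t+2}−ȳ) = (-12.6497) + (-0.0797) + (5.0536) + (1.0819) = -6.5939
Denominator Σ(y_t−ȳ)² = 58.8483
r_2 = -6.5939 / 58.8483 = -0.112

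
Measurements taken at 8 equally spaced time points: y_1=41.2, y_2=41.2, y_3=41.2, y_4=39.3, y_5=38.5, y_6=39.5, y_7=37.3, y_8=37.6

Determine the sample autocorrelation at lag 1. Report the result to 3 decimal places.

0.541

Mean ȳ = (41.2 + 41.2 + 41.2 + 39.3 + 38.5 + 39.5 + 37.3 + 37.6)/8 = 39.4750
Σ(y_t−ȳ)(y_{t+1}−ȳ) = (2.9756) + (2.9756) + (-0.3019) + (0.1706) + (-0.0244) + (-0.0544) + (4.0781) = 9.8194
Denominator Σ(y_t−ȳ)² = 18.1550
r_1 = 9.8194 / 18.1550 = 0.541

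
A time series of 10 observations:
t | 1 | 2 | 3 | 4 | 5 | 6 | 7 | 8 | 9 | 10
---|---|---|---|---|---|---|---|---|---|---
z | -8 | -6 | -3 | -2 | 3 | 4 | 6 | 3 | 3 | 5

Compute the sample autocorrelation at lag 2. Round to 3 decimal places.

Mean z̄ = (-8 − 6 − 3 − 2 + 3 + 4 + 6 + 3 + 3 + 5)/10 = 0.5000
Numerator Σ_{t=1}^{8}(z_t−z̄)(z_{t+2}−z̄) = 76.0000
Denominator Σ(z_t−z̄)² = 214.5000
r_2 = 76.0000 / 214.5000 = 0.354

0.354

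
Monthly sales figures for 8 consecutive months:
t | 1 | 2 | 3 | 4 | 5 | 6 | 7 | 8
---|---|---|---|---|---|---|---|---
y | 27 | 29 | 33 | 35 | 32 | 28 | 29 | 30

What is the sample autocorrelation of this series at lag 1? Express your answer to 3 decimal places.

Mean ȳ = (27 + 29 + 33 + 35 + 32 + 28 + 29 + 30)/8 = 30.3750
Numerator Σ_{t=1}^{7}(y_t−ȳ)(y_{t+1}−ȳ) = 20.6094
Denominator Σ(y_t−ȳ)² = 51.8750
r_1 = 20.6094 / 51.8750 = 0.397

0.397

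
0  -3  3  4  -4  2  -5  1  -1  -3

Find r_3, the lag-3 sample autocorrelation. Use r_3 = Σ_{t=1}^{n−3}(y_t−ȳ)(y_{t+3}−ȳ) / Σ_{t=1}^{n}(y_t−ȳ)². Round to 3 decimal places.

Mean ȳ = (0 − 3 + 3 + 4 − 4 + 2 − 5 + 1 − 1 − 3)/10 = -0.6000
Σ(y_t−ȳ)(y_{t+3}−ȳ) = (2.7600) + (8.1600) + (9.3600) + (-20.2400) + (-5.4400) + (-1.0400) + (10.5600) = 4.1200
Denominator Σ(y_t−ȳ)² = 86.4000
r_3 = 4.1200 / 86.4000 = 0.048

0.048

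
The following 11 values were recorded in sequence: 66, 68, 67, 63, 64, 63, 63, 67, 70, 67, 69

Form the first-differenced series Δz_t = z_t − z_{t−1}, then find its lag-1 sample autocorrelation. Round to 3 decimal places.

-0.096

First differences Δz: 2, -1, -4, 1, -1, 0, 4, 3, -3, 2
Mean of differences = 0.3000
Numerator Σ(Δz_t−Δz̄)(Δz_{t+1}−Δz̄) = -5.7900
Denominator Σ(Δz_t−Δz̄)² = 60.1000
r_1(Δz) = -5.7900 / 60.1000 = -0.096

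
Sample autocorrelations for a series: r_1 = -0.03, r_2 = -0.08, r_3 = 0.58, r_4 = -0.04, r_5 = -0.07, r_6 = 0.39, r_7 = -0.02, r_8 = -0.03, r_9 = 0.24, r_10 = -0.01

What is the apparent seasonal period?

3

The largest autocorrelation is r_3 = 0.58, with weaker echoes at lags 6 (0.39) and 9 (0.24); the remaining lags stay at or below -0.01.
The dominant spike at lag 3 indicates a seasonal period of 3.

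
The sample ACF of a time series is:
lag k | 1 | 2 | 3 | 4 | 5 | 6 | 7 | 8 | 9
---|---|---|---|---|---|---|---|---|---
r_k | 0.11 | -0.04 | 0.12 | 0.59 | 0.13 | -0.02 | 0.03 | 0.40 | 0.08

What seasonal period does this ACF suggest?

4

The largest autocorrelation is r_4 = 0.59, with a weaker echo at lag 8 (0.40); the remaining lags stay at or below 0.13.
The dominant spike at lag 4 indicates a seasonal period of 4.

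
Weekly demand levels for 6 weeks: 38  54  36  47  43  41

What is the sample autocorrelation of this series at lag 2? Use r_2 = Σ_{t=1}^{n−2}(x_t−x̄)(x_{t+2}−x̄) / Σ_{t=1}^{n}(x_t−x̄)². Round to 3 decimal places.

Mean x̄ = (38 + 54 + 36 + 47 + 43 + 41)/6 = 43.1667
Deviations from mean: -5.1667, 10.8333, -7.1667, 3.8333, -0.1667, -2.1667
Σ(x_t−x̄)(x_{t+2}−x̄) = (37.0278) + (41.5278) + (1.1944) + (-8.3056) = 71.4444
Denominator Σ(x_t−x̄)² = 214.8333
r_2 = 71.4444 / 214.8333 = 0.333

0.333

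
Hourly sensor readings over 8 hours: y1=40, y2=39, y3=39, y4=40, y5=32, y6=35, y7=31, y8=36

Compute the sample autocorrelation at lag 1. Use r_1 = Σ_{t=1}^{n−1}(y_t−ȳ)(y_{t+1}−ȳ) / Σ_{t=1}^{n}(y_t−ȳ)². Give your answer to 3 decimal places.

0.286

Mean ȳ = (40 + 39 + 39 + 40 + 32 + 35 + 31 + 36)/8 = 36.5000
Σ(y_t−ȳ)(y_{t+1}−ȳ) = (8.7500) + (6.2500) + (8.7500) + (-15.7500) + (6.7500) + (8.2500) + (2.7500) = 25.7500
Denominator Σ(y_t−ȳ)² = 90.0000
r_1 = 25.7500 / 90.0000 = 0.286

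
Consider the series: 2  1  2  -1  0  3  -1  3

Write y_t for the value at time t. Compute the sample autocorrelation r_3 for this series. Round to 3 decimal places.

Mean ȳ = (2 + 1 + 2 − 1 + 0 + 3 − 1 + 3)/8 = 1.1250
Σ(y_t−ȳ)(y_{t+3}−ȳ) = (-1.8594) + (0.1406) + (1.6406) + (4.5156) + (-2.1094) = 2.3281
Denominator Σ(y_t−ȳ)² = 18.8750
r_3 = 2.3281 / 18.8750 = 0.123

0.123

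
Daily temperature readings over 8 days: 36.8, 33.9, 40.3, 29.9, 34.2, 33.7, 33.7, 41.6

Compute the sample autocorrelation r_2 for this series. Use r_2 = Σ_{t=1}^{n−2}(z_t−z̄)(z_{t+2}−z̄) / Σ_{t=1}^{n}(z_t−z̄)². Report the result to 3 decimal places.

Mean z̄ = (36.8 + 33.9 + 40.3 + 29.9 + 34.2 + 33.7 + 33.7 + 41.6)/8 = 35.5125
Deviations from mean: 1.2875, -1.6125, 4.7875, -5.6125, -1.3125, -1.8125, -1.8125, 6.0875
Numerator Σ_{t=1}^{6}(z_t−z̄)(z_{t+2}−z̄) = 10.4484
Denominator Σ(z_t−z̄)² = 104.0288
r_2 = 10.4484 / 104.0288 = 0.100

0.100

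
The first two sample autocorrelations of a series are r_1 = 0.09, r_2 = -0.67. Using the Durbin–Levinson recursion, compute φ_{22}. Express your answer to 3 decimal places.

φ_{22} = (r_2 − r_1²) / (1 − r_1²)
r_1² = (0.09)² = 0.0081
Numerator = -0.67 − 0.0081 = -0.6781; denominator = 1 − 0.0081 = 0.9919
φ_{22} = -0.6781 / 0.9919 = -0.684

-0.684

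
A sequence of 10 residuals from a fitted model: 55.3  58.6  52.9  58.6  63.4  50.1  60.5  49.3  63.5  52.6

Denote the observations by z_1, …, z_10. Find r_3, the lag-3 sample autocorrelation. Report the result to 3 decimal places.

-0.273

Mean z̄ = (55.3 + 58.6 + 52.9 + 58.6 + 63.4 + 50.1 + 60.5 + 49.3 + 63.5 + 52.6)/10 = 56.4800
Σ(z_t−z̄)(z_{t+3}−z̄) = (-2.5016) + (14.6704) + (22.8404) + (8.5224) + (-49.6856) + (-44.7876) + (-15.5976) = -66.5392
Denominator Σ(z_t−z̄)² = 243.8360
r_3 = -66.5392 / 243.8360 = -0.273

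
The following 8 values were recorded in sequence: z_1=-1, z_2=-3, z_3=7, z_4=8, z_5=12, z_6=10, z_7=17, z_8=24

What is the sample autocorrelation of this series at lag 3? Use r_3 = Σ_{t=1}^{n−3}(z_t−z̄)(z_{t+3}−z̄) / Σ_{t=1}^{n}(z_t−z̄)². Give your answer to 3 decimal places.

Mean z̄ = (-1 − 3 + 7 + 8 + 12 + 10 + 17 + 24)/8 = 9.2500
Deviations from mean: -10.2500, -12.2500, -2.2500, -1.2500, 2.7500, 0.7500, 7.7500, 14.7500
Numerator Σ_{t=1}^{5}(z_t−z̄)(z_{t+3}−z̄) = 8.3125
Denominator Σ(z_t−z̄)² = 547.5000
r_3 = 8.3125 / 547.5000 = 0.015

0.015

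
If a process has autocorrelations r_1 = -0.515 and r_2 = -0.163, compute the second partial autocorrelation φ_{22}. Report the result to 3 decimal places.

-0.583

φ_{22} = (r_2 − r_1²) / (1 − r_1²)
r_1² = (-0.515)² = 0.265225
Numerator = -0.163 − 0.2652 = -0.4282; denominator = 1 − 0.2652 = 0.7348
φ_{22} = -0.4282 / 0.7348 = -0.583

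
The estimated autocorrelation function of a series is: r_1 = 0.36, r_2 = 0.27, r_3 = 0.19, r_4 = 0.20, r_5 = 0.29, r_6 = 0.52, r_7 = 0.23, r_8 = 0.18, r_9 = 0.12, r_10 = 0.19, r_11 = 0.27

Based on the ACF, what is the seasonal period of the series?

6

The largest autocorrelation is r_6 = 0.52; the remaining lags stay at or below 0.36. The elevated value at lag 1 (0.36), dropping to 0.27 at lag 2, reflects decaying short-term dependence rather than seasonality.
The dominant spike at lag 6 indicates a seasonal period of 6.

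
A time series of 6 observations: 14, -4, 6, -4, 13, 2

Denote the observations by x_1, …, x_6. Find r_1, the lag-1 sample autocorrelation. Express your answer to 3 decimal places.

-0.633

Mean x̄ = (14 − 4 + 6 − 4 + 13 + 2)/6 = 4.5000
Numerator Σ_{t=1}^{5}(x_t−x̄)(x_{t+1}−x̄) = -199.7500
Denominator Σ(x_t−x̄)² = 315.5000
r_1 = -199.7500 / 315.5000 = -0.633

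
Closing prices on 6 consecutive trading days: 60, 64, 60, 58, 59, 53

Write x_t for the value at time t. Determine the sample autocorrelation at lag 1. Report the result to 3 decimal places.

Mean x̄ = (60 + 64 + 60 + 58 + 59 + 53)/6 = 59.0000
Deviations from mean: 1.0000, 5.0000, 1.0000, -1.0000, 0.0000, -6.0000
Numerator Σ_{t=1}^{5}(x_t−x̄)(x_{t+1}−x̄) = 9.0000
Denominator Σ(x_t−x̄)² = 64.0000
r_1 = 9.0000 / 64.0000 = 0.141

0.141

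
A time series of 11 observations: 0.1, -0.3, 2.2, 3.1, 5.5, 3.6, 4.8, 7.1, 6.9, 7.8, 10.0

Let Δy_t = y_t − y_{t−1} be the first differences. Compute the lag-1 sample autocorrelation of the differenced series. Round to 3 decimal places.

First differences Δy: -0.4, 2.5, 0.9, 2.4, -1.9, 1.2, 2.3, -0.2, 0.9, 2.2
Mean of differences = 0.9900
Numerator Σ(Δy_t−Δȳ)(Δy_{t+1}−Δȳ) = -8.3291
Denominator Σ(Δy_t−Δȳ)² = 19.2090
r_1(Δy) = -8.3291 / 19.2090 = -0.434

-0.434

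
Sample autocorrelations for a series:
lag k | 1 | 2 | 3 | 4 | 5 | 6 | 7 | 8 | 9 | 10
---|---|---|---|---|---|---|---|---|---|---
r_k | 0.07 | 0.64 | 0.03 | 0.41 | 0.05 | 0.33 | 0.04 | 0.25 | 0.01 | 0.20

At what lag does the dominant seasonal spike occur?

2

The largest autocorrelation is r_2 = 0.64, with weaker echoes at lags 4 (0.41), 6 (0.33), 8 (0.25) and 10 (0.20); the remaining lags stay at or below 0.07.
The dominant spike at lag 2 indicates a seasonal period of 2.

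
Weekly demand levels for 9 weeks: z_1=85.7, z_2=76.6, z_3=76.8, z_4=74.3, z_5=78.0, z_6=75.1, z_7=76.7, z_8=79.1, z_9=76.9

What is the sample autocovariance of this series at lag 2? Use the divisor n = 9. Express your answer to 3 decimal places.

0.209

Mean z̄ = (85.7 + 76.6 + 76.8 + 74.3 + 78.0 + 75.1 + 76.7 + 79.1 + 76.9)/9 = 77.6889
Σ_{t=1}^{7}(z_t−z̄)(z_{t+2}−z̄) = 1.8853
γ_2 = 1.8853 / 9 = 0.209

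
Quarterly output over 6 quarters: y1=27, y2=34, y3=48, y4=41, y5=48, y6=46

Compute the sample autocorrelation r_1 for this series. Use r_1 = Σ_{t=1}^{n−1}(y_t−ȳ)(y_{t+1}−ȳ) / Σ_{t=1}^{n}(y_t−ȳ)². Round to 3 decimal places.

0.235

Mean ȳ = (27 + 34 + 48 + 41 + 48 + 46)/6 = 40.6667
Deviations from mean: -13.6667, -6.6667, 7.3333, 0.3333, 7.3333, 5.3333
Numerator Σ_{t=1}^{5}(y_t−ȳ)(y_{t+1}−ȳ) = 86.2222
Denominator Σ(y_t−ȳ)² = 367.3333
r_1 = 86.2222 / 367.3333 = 0.235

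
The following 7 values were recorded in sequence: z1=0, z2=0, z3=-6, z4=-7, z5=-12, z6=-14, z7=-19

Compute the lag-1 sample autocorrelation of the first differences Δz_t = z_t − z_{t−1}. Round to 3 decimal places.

-0.758

First differences Δz: 0, -6, -1, -5, -2, -5
Mean of differences = -3.1667
Numerator Σ(Δz_t−Δz̄)(Δz_{t+1}−Δz̄) = -23.3611
Denominator Σ(Δz_t−Δz̄)² = 30.8333
r_1(Δz) = -23.3611 / 30.8333 = -0.758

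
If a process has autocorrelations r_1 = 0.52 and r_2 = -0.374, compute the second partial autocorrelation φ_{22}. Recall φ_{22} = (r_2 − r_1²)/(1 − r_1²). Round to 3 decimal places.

-0.883

φ_{22} = (r_2 − r_1²) / (1 − r_1²)
r_1² = (0.52)² = 0.2704
Numerator = -0.374 − 0.2704 = -0.6444; denominator = 1 − 0.2704 = 0.7296
φ_{22} = -0.6444 / 0.7296 = -0.883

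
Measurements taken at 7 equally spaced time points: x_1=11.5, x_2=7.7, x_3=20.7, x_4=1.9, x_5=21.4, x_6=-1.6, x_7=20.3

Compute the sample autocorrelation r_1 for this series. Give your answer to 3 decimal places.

-0.858

Mean x̄ = (11.5 + 7.7 + 20.7 + 1.9 + 21.4 − 1.6 + 20.3)/7 = 11.7000
Deviations from mean: -0.2000, -4.0000, 9.0000, -9.8000, 9.7000, -13.3000, 8.6000
Numerator Σ_{t=1}^{6}(x_t−x̄)(x_{t+1}−x̄) = -461.8500
Denominator Σ(x_t−x̄)² = 538.0200
r_1 = -461.8500 / 538.0200 = -0.858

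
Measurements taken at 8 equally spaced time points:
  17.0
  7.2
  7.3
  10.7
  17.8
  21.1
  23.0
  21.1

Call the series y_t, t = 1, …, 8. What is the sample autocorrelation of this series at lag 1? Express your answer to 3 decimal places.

0.636

Mean ȳ = (17.0 + 7.2 + 7.3 + 10.7 + 17.8 + 21.1 + 23.0 + 21.1)/8 = 15.6500
Deviations from mean: 1.3500, -8.4500, -8.3500, -4.9500, 2.1500, 5.4500, 7.3500, 5.4500
Σ(y_t−ȳ)(y_{t+1}−ȳ) = (-11.4075) + (70.5575) + (41.3325) + (-10.6425) + (11.7175) + (40.0575) + (40.0575) = 181.6725
Denominator Σ(y_t−ȳ)² = 285.5000
r_1 = 181.6725 / 285.5000 = 0.636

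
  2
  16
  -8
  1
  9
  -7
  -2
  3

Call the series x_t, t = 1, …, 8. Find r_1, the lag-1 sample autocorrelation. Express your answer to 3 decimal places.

-0.381

Mean x̄ = (2 + 16 − 8 + 1 + 9 − 7 − 2 + 3)/8 = 1.7500
Deviations from mean: 0.2500, 14.2500, -9.7500, -0.7500, 7.2500, -8.7500, -3.7500, 1.2500
Σ(x_t−x̄)(x_{t+1}−x̄) = (3.5625) + (-138.9375) + (7.3125) + (-5.4375) + (-63.4375) + (32.8125) + (-4.6875) = -168.8125
Denominator Σ(x_t−x̄)² = 443.5000
r_1 = -168.8125 / 443.5000 = -0.381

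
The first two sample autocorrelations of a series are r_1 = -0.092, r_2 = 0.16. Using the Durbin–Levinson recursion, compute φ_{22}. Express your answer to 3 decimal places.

φ_{22} = (r_2 − r_1²) / (1 − r_1²)
r_1² = (-0.092)² = 0.008464
Numerator = 0.16 − 0.0085 = 0.1515; denominator = 1 − 0.0085 = 0.9915
φ_{22} = 0.1515 / 0.9915 = 0.153

0.153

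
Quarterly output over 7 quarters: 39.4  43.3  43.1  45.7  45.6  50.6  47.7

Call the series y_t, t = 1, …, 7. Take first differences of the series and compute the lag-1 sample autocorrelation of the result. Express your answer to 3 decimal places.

First differences Δy: 3.9, -0.2, 2.6, -0.1, 5.0, -2.9
Mean of differences = 1.3833
Numerator Σ(Δy_t−Δȳ)(Δy_{t+1}−Δȳ) = -28.5719
Denominator Σ(Δy_t−Δȳ)² = 43.9483
r_1(Δy) = -28.5719 / 43.9483 = -0.650

-0.650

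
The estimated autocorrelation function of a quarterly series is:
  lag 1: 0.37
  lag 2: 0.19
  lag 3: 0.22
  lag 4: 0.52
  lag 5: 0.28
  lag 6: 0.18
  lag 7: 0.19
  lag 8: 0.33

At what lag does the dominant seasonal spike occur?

4

The largest autocorrelation is r_4 = 0.52; the remaining lags stay at or below 0.37. The elevated value at lag 1 (0.37), dropping to 0.19 at lag 2, reflects decaying short-term dependence rather than seasonality.
The dominant spike at lag 4 indicates a seasonal period of 4.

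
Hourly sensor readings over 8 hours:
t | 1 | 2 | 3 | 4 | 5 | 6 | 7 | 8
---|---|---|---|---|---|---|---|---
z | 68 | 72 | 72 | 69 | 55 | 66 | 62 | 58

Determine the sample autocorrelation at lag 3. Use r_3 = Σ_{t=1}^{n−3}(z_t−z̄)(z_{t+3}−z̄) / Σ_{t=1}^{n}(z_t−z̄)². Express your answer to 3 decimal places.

0.030

Mean z̄ = (68 + 72 + 72 + 69 + 55 + 66 + 62 + 58)/8 = 65.2500
Deviations from mean: 2.7500, 6.7500, 6.7500, 3.7500, -10.2500, 0.7500, -3.2500, -7.2500
Numerator Σ_{t=1}^{5}(z_t−z̄)(z_{t+3}−z̄) = 8.3125
Denominator Σ(z_t−z̄)² = 281.5000
r_3 = 8.3125 / 281.5000 = 0.030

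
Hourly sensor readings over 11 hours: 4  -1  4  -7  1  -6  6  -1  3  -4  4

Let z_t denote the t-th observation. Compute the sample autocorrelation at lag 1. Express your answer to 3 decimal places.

Mean z̄ = (4 − 1 + 4 − 7 + 1 − 6 + 6 − 1 + 3 − 4 + 4)/11 = 0.2727
Numerator Σ_{t=1}^{10}(z_t−z̄)(z_{t+1}−z̄) = -120.7107
Denominator Σ(z_t−z̄)² = 196.1818
r_1 = -120.7107 / 196.1818 = -0.615

-0.615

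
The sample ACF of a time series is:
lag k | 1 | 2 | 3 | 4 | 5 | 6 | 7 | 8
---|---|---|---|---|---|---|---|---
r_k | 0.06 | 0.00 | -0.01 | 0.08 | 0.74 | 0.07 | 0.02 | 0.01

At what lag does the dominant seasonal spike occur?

5

The largest autocorrelation is r_5 = 0.74; the remaining lags stay at or below 0.08.
The dominant spike at lag 5 indicates a seasonal period of 5.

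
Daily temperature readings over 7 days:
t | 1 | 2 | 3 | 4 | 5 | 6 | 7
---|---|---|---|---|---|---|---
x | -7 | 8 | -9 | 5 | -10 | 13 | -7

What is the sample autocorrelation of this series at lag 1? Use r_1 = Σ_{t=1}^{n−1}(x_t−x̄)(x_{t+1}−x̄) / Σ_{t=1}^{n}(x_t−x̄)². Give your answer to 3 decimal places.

-0.826

Mean x̄ = (-7 + 8 − 9 + 5 − 10 + 13 − 7)/7 = -1.0000
Σ(x_t−x̄)(x_{t+1}−x̄) = (-54.0000) + (-72.0000) + (-48.0000) + (-54.0000) + (-126.0000) + (-84.0000) = -438.0000
Denominator Σ(x_t−x̄)² = 530.0000
r_1 = -438.0000 / 530.0000 = -0.826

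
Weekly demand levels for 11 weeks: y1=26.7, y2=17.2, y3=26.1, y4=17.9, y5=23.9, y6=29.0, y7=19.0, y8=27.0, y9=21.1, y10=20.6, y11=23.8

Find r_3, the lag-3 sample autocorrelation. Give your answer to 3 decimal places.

0.124

Mean ȳ = (26.7 + 17.2 + 26.1 + 17.9 + 23.9 + 29.0 + 19.0 + 27.0 + 21.1 + 20.6 + 23.8)/11 = 22.9364
Numerator Σ_{t=1}^{8}(y_t−ȳ)(y_{t+3}−ȳ) = 20.0124
Denominator Σ(y_t−ȳ)² = 161.7255
r_3 = 20.0124 / 161.7255 = 0.124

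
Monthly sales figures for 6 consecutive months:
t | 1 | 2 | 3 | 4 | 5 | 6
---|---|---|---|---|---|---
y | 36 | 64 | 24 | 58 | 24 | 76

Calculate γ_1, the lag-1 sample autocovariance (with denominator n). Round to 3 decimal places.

-291.833

Mean ȳ = (36 + 64 + 24 + 58 + 24 + 76)/6 = 47.0000
Deviations: -11.0000, 17.0000, -23.0000, 11.0000, -23.0000, 29.0000
Σ_{t=1}^{5}(y_t−ȳ)(y_{t+1}−ȳ) = -1751.0000
γ_1 = -1751.0000 / 6 = -291.833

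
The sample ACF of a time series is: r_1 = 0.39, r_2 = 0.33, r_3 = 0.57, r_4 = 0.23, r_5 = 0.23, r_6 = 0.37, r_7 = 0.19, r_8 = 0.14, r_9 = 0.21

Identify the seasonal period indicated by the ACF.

3

The largest autocorrelation is r_3 = 0.57; the remaining lags stay at or below 0.39. The elevated value at lag 1 (0.39), dropping to 0.33 at lag 2, reflects decaying short-term dependence rather than seasonality.
The dominant spike at lag 3 indicates a seasonal period of 3.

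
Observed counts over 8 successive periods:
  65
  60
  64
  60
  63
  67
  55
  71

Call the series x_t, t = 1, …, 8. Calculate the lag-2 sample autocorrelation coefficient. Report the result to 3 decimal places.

Mean x̄ = (65 + 60 + 64 + 60 + 63 + 67 + 55 + 71)/8 = 63.1250
Deviations from mean: 1.8750, -3.1250, 0.8750, -3.1250, -0.1250, 3.8750, -8.1250, 7.8750
Σ(x_t−x̄)(x_{t+2}−x̄) = (1.6406) + (9.7656) + (-0.1094) + (-12.1094) + (1.0156) + (30.5156) = 30.7188
Denominator Σ(x_t−x̄)² = 166.8750
r_2 = 30.7188 / 166.8750 = 0.184

0.184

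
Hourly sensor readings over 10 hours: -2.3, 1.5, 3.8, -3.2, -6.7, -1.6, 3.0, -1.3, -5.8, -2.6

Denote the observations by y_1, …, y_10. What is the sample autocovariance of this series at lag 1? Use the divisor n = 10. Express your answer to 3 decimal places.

Mean ȳ = (-2.3 + 1.5 + 3.8 − 3.2 − 6.7 − 1.6 + 3.0 − 1.3 − 5.8 − 2.6)/10 = -1.5200
Σ_{t=1}^{9}(y_t−ȳ)(y_{t+1}−ȳ) = 18.2036
γ_1 = 18.2036 / 10 = 1.820

1.820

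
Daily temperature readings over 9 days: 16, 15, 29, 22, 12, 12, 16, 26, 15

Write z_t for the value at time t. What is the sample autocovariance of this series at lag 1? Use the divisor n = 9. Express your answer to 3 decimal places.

Mean z̄ = (16 + 15 + 29 + 22 + 12 + 12 + 16 + 26 + 15)/9 = 18.1111
Σ_{t=1}^{8}(z_t−z̄)(z_{t+1}−z̄) = 0.3210
γ_1 = 0.3210 / 9 = 0.036

0.036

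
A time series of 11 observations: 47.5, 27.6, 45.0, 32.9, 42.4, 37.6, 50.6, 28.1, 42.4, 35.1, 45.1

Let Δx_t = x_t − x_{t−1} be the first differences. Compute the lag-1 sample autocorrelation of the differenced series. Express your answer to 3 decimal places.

First differences Δx: -19.9, 17.4, -12.1, 9.5, -4.8, 13.0, -22.5, 14.3, -7.3, 10.0
Mean of differences = -0.2400
Numerator Σ(Δx_t−Δx̄)(Δx_{t+1}−Δx̄) = -1569.6476
Denominator Σ(Δx_t−Δx̄)² = 1990.9240
r_1(Δx) = -1569.6476 / 1990.9240 = -0.788

-0.788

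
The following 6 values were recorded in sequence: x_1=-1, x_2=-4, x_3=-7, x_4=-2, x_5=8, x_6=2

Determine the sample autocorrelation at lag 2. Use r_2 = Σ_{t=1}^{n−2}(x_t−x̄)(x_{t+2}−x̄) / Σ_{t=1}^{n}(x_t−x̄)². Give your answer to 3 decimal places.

-0.383

Mean x̄ = (-1 − 4 − 7 − 2 + 8 + 2)/6 = -0.6667
Deviations from mean: -0.3333, -3.3333, -6.3333, -1.3333, 8.6667, 2.6667
Numerator Σ_{t=1}^{4}(x_t−x̄)(x_{t+2}−x̄) = -51.8889
Denominator Σ(x_t−x̄)² = 135.3333
r_2 = -51.8889 / 135.3333 = -0.383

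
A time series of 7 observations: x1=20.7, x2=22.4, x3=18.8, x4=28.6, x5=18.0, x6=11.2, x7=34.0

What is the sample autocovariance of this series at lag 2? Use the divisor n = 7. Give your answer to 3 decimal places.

-14.244

Mean x̄ = (20.7 + 22.4 + 18.8 + 28.6 + 18.0 + 11.2 + 34.0)/7 = 21.9571
Σ_{t=1}^{5}(x_t−x̄)(x_{t+2}−x̄) = -99.7094
γ_2 = -99.7094 / 7 = -14.244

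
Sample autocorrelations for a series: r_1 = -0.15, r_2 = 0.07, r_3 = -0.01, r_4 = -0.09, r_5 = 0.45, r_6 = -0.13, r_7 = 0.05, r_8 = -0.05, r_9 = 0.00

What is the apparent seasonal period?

The largest autocorrelation is r_5 = 0.45; the remaining lags stay at or below 0.07.
The dominant spike at lag 5 indicates a seasonal period of 5.

5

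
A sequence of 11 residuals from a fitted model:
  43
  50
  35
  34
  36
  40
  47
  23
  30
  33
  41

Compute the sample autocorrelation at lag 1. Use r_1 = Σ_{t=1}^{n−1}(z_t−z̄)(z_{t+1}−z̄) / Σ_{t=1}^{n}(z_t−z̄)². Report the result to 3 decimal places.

0.100

Mean z̄ = (43 + 50 + 35 + 34 + 36 + 40 + 47 + 23 + 30 + 33 + 41)/11 = 37.4545
Numerator Σ_{t=1}^{10}(z_t−z̄)(z_{t+1}−z̄) = 60.0661
Denominator Σ(z_t−z̄)² = 602.7273
r_1 = 60.0661 / 602.7273 = 0.100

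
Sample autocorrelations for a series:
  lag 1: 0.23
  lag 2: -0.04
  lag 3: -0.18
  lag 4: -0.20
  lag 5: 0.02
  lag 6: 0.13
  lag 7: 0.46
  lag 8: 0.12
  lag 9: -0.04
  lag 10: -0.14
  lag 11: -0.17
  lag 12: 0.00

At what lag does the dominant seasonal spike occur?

The largest autocorrelation is r_7 = 0.46; the remaining lags stay at or below 0.23.
The dominant spike at lag 7 indicates a seasonal period of 7.

7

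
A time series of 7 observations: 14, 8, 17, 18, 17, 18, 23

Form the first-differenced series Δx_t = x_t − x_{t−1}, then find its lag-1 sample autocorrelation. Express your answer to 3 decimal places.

-0.451

First differences Δx: -6, 9, 1, -1, 1, 5
Mean of differences = 1.5000
Numerator Σ(Δx_t−Δx̄)(Δx_{t+1}−Δx̄) = -59.2500
Denominator Σ(Δx_t−Δx̄)² = 131.5000
r_1(Δx) = -59.2500 / 131.5000 = -0.451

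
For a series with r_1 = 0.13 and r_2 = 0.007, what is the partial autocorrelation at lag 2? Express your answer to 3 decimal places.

φ_{22} = (r_2 − r_1²) / (1 − r_1²)
r_1² = (0.13)² = 0.0169
Numerator = 0.007 − 0.0169 = -0.0099; denominator = 1 − 0.0169 = 0.9831
φ_{22} = -0.0099 / 0.9831 = -0.010

-0.010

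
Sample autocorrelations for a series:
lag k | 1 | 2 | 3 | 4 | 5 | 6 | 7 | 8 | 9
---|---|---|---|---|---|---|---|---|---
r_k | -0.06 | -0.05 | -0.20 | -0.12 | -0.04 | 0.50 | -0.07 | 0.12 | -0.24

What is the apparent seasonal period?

6

The largest autocorrelation is r_6 = 0.50; the remaining lags stay at or below 0.12.
The dominant spike at lag 6 indicates a seasonal period of 6.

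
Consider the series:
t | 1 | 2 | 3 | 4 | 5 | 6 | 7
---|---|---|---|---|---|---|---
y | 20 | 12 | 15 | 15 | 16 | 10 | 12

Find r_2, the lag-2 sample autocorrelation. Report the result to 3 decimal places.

-0.051

Mean ȳ = (20 + 12 + 15 + 15 + 16 + 10 + 12)/7 = 14.2857
Deviations from mean: 5.7143, -2.2857, 0.7143, 0.7143, 1.7143, -4.2857, -2.2857
Numerator Σ_{t=1}^{5}(y_t−ȳ)(y_{t+2}−ȳ) = -3.3061
Denominator Σ(y_t−ȳ)² = 65.4286
r_2 = -3.3061 / 65.4286 = -0.051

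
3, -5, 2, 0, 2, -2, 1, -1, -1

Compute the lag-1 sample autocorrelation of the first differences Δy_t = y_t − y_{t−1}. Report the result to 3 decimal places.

First differences Δy: -8, 7, -2, 2, -4, 3, -2, 0
Mean of differences = -0.5000
Numerator Σ(Δy_t−Δȳ)(Δy_{t+1}−Δȳ) = -98.2500
Denominator Σ(Δy_t−Δȳ)² = 148.0000
r_1(Δy) = -98.2500 / 148.0000 = -0.664

-0.664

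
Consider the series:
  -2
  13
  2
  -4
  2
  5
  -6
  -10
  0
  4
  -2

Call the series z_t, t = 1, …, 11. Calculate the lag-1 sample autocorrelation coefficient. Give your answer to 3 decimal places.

0.039

Mean z̄ = (-2 + 13 + 2 − 4 + 2 + 5 − 6 − 10 + 0 + 4 − 2)/11 = 0.1818
Numerator Σ_{t=1}^{10}(z_t−z̄)(z_{t+1}−z̄) = 14.8760
Denominator Σ(z_t−z̄)² = 377.6364
r_1 = 14.8760 / 377.6364 = 0.039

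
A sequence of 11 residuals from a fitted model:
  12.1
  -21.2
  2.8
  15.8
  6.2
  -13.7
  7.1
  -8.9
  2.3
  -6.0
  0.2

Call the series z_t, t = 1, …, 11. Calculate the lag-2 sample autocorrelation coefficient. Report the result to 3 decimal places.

-0.209

Mean z̄ = (12.1 − 21.2 + 2.8 + 15.8 + 6.2 − 13.7 + 7.1 − 8.9 + 2.3 − 6.0 + 0.2)/11 = -0.3000
Numerator Σ_{t=1}^{9}(z_t−z̄)(z_{t+2}−z̄) = -260.7400
Denominator Σ(z_t−z̄)² = 1249.4200
r_2 = -260.7400 / 1249.4200 = -0.209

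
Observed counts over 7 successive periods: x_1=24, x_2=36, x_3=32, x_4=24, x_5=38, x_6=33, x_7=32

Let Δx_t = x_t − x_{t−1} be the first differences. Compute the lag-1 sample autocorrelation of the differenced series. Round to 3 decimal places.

-0.438

First differences Δx: 12, -4, -8, 14, -5, -1
Mean of differences = 1.3333
Numerator Σ(Δx_t−Δx̄)(Δx_{t+1}−Δx̄) = -190.7778
Denominator Σ(Δx_t−Δx̄)² = 435.3333
r_1(Δx) = -190.7778 / 435.3333 = -0.438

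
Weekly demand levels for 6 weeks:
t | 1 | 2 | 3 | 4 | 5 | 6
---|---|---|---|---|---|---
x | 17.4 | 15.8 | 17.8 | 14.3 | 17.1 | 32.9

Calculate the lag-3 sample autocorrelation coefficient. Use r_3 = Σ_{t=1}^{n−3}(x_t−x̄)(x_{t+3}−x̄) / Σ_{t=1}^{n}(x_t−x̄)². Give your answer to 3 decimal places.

-0.014

Mean x̄ = (17.4 + 15.8 + 17.8 + 14.3 + 17.1 + 32.9)/6 = 19.2167
Deviations from mean: -1.8167, -3.4167, -1.4167, -4.9167, -2.1167, 13.6833
Σ(x_t−x̄)(x_{t+3}−x̄) = (8.9319) + (7.2319) + (-19.3847) = -3.2208
Denominator Σ(x_t−x̄)² = 232.8683
r_3 = -3.2208 / 232.8683 = -0.014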